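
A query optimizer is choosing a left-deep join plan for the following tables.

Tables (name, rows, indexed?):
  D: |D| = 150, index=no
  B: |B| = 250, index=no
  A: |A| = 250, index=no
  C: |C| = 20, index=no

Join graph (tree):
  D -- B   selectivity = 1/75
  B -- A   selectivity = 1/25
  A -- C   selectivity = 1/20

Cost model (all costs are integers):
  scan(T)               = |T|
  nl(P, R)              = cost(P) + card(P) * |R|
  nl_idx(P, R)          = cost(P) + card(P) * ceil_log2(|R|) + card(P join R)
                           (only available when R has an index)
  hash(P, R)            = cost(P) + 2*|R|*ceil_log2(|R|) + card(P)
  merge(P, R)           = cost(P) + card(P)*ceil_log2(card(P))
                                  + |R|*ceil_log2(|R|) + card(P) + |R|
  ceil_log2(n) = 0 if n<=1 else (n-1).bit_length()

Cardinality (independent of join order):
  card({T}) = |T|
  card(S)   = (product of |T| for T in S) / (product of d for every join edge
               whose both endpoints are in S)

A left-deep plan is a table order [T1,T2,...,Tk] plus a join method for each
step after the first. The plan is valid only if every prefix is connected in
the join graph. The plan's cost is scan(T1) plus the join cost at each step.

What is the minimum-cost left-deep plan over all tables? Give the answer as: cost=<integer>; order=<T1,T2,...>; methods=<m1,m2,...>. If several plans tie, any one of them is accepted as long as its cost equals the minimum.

Selinger DP (subsets sized 1..n):
  {D}: scan cost=150, card=150
  {B}: scan cost=250, card=250
  {A}: scan cost=250, card=250
  {C}: scan cost=20, card=20
  {BD}: card=500; try (D,hash)→2900, (B,merge)→3750, (D,merge)→3850, (B,hash)→4300, (B,nl)→37650, (D,nl)→37750; best=2900 via (D,hash)
  {AB}: card=2500; try (B,hash)→4500, (A,hash)→4500, (B,merge)→4750, (A,merge)→4750, (B,nl)→62750, (A,nl)→62750; best=4500 via (B,hash)
  {AC}: card=250; try (C,hash)→700, (A,merge)→2390, (C,merge)→2620, (A,hash)→4040, (A,nl)→5020, (C,nl)→5250; best=700 via (C,hash)
  {ABD}: card=5000; try (A,hash)→7400, (D,hash)→9400, (A,merge)→10150, (D,merge)→38350, (A,nl)→127900, (D,nl)→379500; best=7400 via (A,hash)
  {ABC}: card=2500; try (B,hash)→4950, (B,merge)→5200, (C,hash)→7200, (C,merge)→37120, (C,nl)→54500, (B,nl)→63200; best=4950 via (B,hash)
  {ABCD}: card=5000; try (D,hash)→9850, (C,hash)→12600, (D,merge)→38800, (C,merge)→77520, (C,nl)→107400, (D,nl)→379950; best=9850 via (D,hash)

cost=9850; order=A,C,B,D; methods=hash,hash,hash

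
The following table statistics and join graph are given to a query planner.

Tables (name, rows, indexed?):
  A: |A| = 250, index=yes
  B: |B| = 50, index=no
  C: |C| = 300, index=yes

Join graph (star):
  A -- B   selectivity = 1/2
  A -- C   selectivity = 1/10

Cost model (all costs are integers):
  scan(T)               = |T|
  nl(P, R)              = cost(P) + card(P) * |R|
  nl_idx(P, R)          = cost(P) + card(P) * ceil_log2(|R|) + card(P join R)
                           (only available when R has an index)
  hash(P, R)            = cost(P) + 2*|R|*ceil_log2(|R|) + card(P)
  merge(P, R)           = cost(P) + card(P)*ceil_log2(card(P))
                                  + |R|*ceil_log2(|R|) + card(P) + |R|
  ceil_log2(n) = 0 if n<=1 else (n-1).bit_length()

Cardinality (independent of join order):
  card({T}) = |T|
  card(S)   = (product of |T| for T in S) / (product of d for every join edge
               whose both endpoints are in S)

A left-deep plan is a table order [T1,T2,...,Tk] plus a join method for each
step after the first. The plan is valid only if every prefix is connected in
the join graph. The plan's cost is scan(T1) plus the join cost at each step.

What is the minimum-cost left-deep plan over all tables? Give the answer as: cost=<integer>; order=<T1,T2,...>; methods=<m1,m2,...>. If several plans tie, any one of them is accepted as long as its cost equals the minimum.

cost=12700; order=C,A,B; methods=hash,hash

Selinger DP (subsets sized 1..n):
  {A}: scan cost=250, card=250
  {B}: scan cost=50, card=50
  {C}: scan cost=300, card=300
  {AB}: card=6250; try (B,hash)→1100, (A,merge)→2650, (B,merge)→2850, (A,hash)→4100, (A,nl_idx)→6700, (A,nl)→12550 …(+1); best=1100 via (B,hash)
  {AC}: card=7500; try (A,hash)→4600, (C,merge)→5500, (A,merge)→5550, (C,hash)→5900, (C,nl_idx)→10000, (A,nl_idx)→10200 …(+2); best=4600 via (A,hash)
  {ABC}: card=187500; try (B,hash)→12700, (C,hash)→12750, (C,merge)→91600, (B,merge)→109950, (C,nl_idx)→244850, (B,nl)→379600 …(+1); best=12700 via (B,hash)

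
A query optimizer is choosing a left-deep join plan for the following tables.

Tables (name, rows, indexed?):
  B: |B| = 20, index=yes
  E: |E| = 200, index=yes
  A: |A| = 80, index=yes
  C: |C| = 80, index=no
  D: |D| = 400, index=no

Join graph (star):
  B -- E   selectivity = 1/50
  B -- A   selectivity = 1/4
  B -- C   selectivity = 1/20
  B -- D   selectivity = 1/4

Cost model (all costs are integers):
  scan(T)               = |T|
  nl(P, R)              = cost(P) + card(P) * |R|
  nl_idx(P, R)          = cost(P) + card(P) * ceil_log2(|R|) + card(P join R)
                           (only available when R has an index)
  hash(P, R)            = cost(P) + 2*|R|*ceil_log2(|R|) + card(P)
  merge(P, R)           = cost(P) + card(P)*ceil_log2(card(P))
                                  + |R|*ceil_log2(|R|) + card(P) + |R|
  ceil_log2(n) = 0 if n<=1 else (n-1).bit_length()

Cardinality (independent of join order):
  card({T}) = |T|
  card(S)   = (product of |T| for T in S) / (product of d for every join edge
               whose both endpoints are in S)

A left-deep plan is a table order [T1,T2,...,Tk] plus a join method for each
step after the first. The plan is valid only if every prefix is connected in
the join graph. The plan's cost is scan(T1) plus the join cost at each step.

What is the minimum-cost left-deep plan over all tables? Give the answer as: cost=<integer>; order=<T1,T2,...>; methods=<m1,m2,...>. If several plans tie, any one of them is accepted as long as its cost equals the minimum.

Selinger DP (subsets sized 1..n):
  {B}: scan cost=20, card=20
  {E}: scan cost=200, card=200
  {A}: scan cost=80, card=80
  {C}: scan cost=80, card=80
  {D}: scan cost=400, card=400
  {BE}: card=80; try (E,nl_idx)→260, (B,hash)→600, (B,nl_idx)→1280, (E,merge)→1940, (B,merge)→2120, (E,hash)→3240 …(+2); best=260 via (E,nl_idx)
  {AB}: card=400; try (B,hash)→360, (A,nl_idx)→560, (A,merge)→780, (B,merge)→840, (B,nl_idx)→880, (A,hash)→1160 …(+2); best=360 via (B,hash)
  {BC}: card=80; try (B,hash)→360, (B,nl_idx)→560, (C,merge)→780, (B,merge)→840, (C,hash)→1160, (C,nl)→1620 …(+1); best=360 via (B,hash)
  {BD}: card=2000; try (B,hash)→1000, (D,merge)→4140, (B,nl_idx)→4400, (B,merge)→4520, (D,hash)→7240, (D,nl)→8020 …(+1); best=1000 via (B,hash)
  {ABE}: card=1600; try (A,hash)→1460, (A,merge)→1540, (A,nl_idx)→2420, (E,hash)→3960, (E,nl_idx)→5160, (E,merge)→6160 …(+2); best=1460 via (A,hash)
  {BCE}: card=320; try (E,nl_idx)→1320, (C,hash)→1460, (C,merge)→1540, (E,merge)→2800, (E,hash)→3640, (C,nl)→6660 …(+1); best=1320 via (E,nl_idx)
  {BDE}: card=8000; try (D,merge)→4900, (E,hash)→6200, (D,hash)→7540, (E,nl_idx)→25000, (E,merge)→26800, (D,nl)→32260 …(+1); best=4900 via (D,merge)
  {ABC}: card=1600; try (A,hash)→1560, (A,merge)→1640, (C,hash)→1880, (A,nl_idx)→2520, (C,merge)→5000, (A,nl)→6760 …(+1); best=1560 via (A,hash)
  {ABD}: card=40000; try (A,hash)→4120, (D,hash)→7960, (D,merge)→8360, (A,merge)→25640, (A,nl_idx)→55000, (D,nl)→160360 …(+1); best=4120 via (A,hash)
  {BCD}: card=8000; try (C,hash)→4120, (D,merge)→5000, (D,hash)→7640, (C,merge)→25640, (D,nl)→32360, (C,nl)→161000; best=4120 via (C,hash)
  {ABCE}: card=6400; try (A,hash)→2760, (C,hash)→4180, (A,merge)→5160, (E,hash)→6360, (A,nl_idx)→9960, (E,nl_idx)→20760 …(+5); best=2760 via (A,hash)
  {ABDE}: card=160000; try (D,hash)→10260, (A,hash)→14020, (D,merge)→24660, (E,hash)→47320, (A,merge)→117540, (A,nl_idx)→220900 …(+5); best=10260 via (D,hash)
  {BCDE}: card=32000; try (D,merge)→8520, (D,hash)→8840, (C,hash)→14020, (E,hash)→15320, (E,nl_idx)→100120, (C,merge)→117540 …(+4); best=8520 via (D,merge)
  {ABCD}: card=160000; try (D,hash)→10360, (A,hash)→13240, (D,merge)→24760, (C,hash)→45240, (A,merge)→116760, (A,nl_idx)→220120 …(+4); best=10360 via (D,hash)
  {ABCDE}: card=640000; try (D,hash)→16360, (A,hash)→41640, (D,merge)→96360, (C,hash)→171380, (E,hash)→173560, (A,merge)→521160 …(+8); best=16360 via (D,hash)

cost=16360; order=C,B,E,A,D; methods=hash,nl_idx,hash,hash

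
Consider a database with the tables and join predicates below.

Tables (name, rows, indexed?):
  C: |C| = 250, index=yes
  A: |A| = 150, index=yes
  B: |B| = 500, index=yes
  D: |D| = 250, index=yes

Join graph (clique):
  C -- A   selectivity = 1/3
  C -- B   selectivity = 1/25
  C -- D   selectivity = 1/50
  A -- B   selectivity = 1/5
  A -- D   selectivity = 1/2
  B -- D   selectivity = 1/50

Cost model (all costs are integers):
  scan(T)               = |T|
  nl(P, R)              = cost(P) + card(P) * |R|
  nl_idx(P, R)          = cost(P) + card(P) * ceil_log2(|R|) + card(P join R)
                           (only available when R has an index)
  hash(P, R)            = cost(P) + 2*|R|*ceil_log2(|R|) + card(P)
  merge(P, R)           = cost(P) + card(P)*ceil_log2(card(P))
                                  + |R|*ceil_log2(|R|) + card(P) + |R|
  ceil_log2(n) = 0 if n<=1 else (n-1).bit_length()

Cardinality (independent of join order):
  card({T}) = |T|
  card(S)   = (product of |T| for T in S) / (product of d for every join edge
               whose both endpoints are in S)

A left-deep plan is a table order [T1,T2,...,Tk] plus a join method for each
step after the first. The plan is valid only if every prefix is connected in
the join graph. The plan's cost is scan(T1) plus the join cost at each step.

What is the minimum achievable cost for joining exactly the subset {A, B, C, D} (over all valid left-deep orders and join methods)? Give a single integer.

Selinger DP over subsets of {A,B,C,D}:
  {C}: scan cost=250, card=250
  {A}: scan cost=150, card=150
  {B}: scan cost=500, card=500
  {D}: scan cost=250, card=250
  {AC}: card=12500; try (A,hash)→2900, (C,merge)→3750, (A,merge)→3850, (C,hash)→4300, (C,nl_idx)→13850, (A,nl_idx)→14750 …(+2); best=2900 via (A,hash)
  {BC}: card=5000; try (C,hash)→5000, (B,merge)→7500, (B,nl_idx)→7500, (C,merge)→7750, (C,nl_idx)→9500, (B,hash)→9500 …(+2); best=5000 via (C,hash)
  {CD}: card=1250; try (D,nl_idx)→3500, (C,nl_idx)→3500, (D,hash)→4500, (C,hash)→4500, (D,merge)→4750, (C,merge)→4750 …(+2); best=3500 via (D,nl_idx)
  {AB}: card=15000; try (A,hash)→3400, (B,merge)→6500, (A,merge)→6850, (B,hash)→9300, (B,nl_idx)→16500, (A,nl_idx)→19500 …(+2); best=3400 via (A,hash)
  {AD}: card=18750; try (A,hash)→2900, (D,merge)→3750, (A,merge)→3850, (D,hash)→4300, (D,nl_idx)→20100, (A,nl_idx)→21000 …(+2); best=2900 via (A,hash)
  {BD}: card=2500; try (D,hash)→5000, (B,nl_idx)→5000, (D,nl_idx)→7000, (B,merge)→7500, (D,merge)→7750, (B,hash)→9500 …(+2); best=5000 via (D,hash)
  {ABC}: card=50000; try (A,hash)→12400, (C,hash)→22400, (B,hash)→24400, (A,merge)→76350, (A,nl_idx)→95000, (B,nl_idx)→165400 …(+6); best=12400 via (A,hash)
  {ACD}: card=31250; try (A,hash)→7150, (D,hash)→19400, (A,merge)→19850, (C,hash)→25650, (A,nl_idx)→44750, (D,nl_idx)→134150 …(+6); best=7150 via (A,hash)
  {BCD}: card=500; try (C,hash)→11500, (B,hash)→13750, (D,hash)→14000, (B,nl_idx)→15250, (B,merge)→23500, (C,nl_idx)→25500 …(+6); best=11500 via (C,hash)
  {ABD}: card=37500; try (A,hash)→9900, (D,hash)→22400, (B,hash)→30650, (A,merge)→38850, (A,nl_idx)→62500, (D,nl_idx)→160900 …(+6); best=9900 via (A,hash)
  {ABCD}: card=2500; try (A,hash)→14400, (A,merge)→17850, (A,nl_idx)→18000, (B,hash)→47400, (C,hash)→51400, (D,hash)→66400 …(+10); best=14400 via (A,hash)

14400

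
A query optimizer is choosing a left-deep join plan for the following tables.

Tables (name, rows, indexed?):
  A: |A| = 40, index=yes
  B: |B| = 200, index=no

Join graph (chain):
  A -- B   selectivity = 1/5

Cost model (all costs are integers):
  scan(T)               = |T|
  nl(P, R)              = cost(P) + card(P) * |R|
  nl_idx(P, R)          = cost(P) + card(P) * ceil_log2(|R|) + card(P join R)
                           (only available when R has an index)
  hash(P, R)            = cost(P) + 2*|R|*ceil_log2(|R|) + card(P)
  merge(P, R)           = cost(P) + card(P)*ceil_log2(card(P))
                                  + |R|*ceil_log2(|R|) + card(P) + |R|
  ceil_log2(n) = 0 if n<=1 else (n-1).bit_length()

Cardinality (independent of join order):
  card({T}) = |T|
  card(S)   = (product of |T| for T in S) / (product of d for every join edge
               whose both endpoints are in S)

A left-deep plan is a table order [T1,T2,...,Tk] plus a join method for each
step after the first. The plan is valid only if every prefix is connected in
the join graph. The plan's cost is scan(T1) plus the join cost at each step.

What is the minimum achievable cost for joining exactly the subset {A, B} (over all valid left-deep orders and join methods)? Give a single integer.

Selinger DP over subsets of {A,B}:
  {A}: scan cost=40, card=40
  {B}: scan cost=200, card=200
  {AB}: card=1600; try (A,hash)→880, (B,merge)→2120, (A,merge)→2280, (A,nl_idx)→3000, (B,hash)→3280, (B,nl)→8040 …(+1); best=880 via (A,hash)

880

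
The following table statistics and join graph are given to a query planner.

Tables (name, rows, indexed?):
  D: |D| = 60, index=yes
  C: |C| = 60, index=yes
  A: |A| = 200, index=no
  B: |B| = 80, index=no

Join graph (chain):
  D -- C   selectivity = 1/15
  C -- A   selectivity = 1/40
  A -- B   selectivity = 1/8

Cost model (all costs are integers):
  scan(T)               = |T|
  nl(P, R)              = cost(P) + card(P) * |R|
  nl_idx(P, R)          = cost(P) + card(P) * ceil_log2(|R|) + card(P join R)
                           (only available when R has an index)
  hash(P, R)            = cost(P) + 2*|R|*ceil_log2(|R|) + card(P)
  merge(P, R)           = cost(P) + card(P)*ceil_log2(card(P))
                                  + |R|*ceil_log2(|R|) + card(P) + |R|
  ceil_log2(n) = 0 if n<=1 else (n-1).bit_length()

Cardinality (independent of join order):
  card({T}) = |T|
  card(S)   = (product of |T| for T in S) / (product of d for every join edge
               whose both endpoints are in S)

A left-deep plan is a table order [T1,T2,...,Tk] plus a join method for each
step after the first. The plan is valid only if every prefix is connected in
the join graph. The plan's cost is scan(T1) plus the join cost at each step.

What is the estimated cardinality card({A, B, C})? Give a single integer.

Tables in S: A(200), B(80), C(60)
Edges inside S: C-A(d=40), A-B(d=8)
numerator = 200 * 80 * 60 = 960000
denominator = 40 * 8 = 320
card(S) = 960000 / 320 = 3000

3000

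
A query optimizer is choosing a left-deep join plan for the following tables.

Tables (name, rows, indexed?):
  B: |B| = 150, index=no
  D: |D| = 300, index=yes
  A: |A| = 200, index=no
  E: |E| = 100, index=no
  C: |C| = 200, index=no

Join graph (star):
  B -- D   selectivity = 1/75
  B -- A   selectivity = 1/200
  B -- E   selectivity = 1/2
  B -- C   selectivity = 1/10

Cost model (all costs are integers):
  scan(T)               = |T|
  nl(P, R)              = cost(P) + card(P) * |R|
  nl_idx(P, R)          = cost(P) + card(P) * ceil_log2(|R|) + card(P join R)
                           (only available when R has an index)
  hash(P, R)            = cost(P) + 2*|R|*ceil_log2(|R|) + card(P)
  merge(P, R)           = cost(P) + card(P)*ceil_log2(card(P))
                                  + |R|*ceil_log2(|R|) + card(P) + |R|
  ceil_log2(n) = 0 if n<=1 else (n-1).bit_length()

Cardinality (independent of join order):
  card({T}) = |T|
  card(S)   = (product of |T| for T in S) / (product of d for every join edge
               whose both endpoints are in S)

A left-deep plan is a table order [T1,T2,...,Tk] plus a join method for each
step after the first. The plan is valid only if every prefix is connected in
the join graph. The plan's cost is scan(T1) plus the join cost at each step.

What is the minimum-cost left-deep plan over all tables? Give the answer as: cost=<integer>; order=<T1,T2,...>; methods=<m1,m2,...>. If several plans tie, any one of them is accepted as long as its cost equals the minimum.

cost=21950; order=A,B,D,C,E; methods=hash,nl_idx,hash,hash

Selinger DP (subsets sized 1..n):
  {B}: scan cost=150, card=150
  {D}: scan cost=300, card=300
  {A}: scan cost=200, card=200
  {E}: scan cost=100, card=100
  {C}: scan cost=200, card=200
  {BD}: card=600; try (D,nl_idx)→2100, (B,hash)→3000, (D,merge)→4500, (B,merge)→4650, (D,hash)→5700, (D,nl)→45150 …(+1); best=2100 via (D,nl_idx)
  {AB}: card=150; try (B,hash)→2800, (A,merge)→3300, (B,merge)→3350, (A,hash)→3500, (A,nl)→30150, (B,nl)→30200; best=2800 via (B,hash)
  {BE}: card=7500; try (E,hash)→1700, (B,merge)→2250, (E,merge)→2300, (B,hash)→2600, (B,nl)→15100, (E,nl)→15150; best=1700 via (E,hash)
  {BC}: card=3000; try (B,hash)→2800, (C,merge)→3300, (B,merge)→3350, (C,hash)→3500, (C,nl)→30150, (B,nl)→30200; best=2800 via (B,hash)
  {ABD}: card=600; try (D,nl_idx)→4750, (A,hash)→5900, (D,merge)→7150, (D,hash)→8350, (A,merge)→10500, (D,nl)→47800 …(+1); best=4750 via (D,nl_idx)
  {BDE}: card=30000; try (E,hash)→4100, (E,merge)→9500, (D,hash)→14600, (E,nl)→62100, (D,nl_idx)→99200, (D,merge)→109700 …(+1); best=4100 via (E,hash)
  {BCD}: card=12000; try (C,hash)→5900, (C,merge)→10500, (D,hash)→11200, (D,nl_idx)→41800, (D,merge)→44800, (C,nl)→122100 …(+1); best=5900 via (C,hash)
  {ABE}: card=7500; try (E,hash)→4350, (E,merge)→4950, (A,hash)→12400, (E,nl)→17800, (A,merge)→108500, (A,nl)→1501700; best=4350 via (E,hash)
  {ABC}: card=3000; try (C,merge)→5950, (C,hash)→6150, (A,hash)→9000, (C,nl)→32800, (A,merge)→43600, (A,nl)→602800; best=5950 via (C,merge)
  {BCE}: card=150000; try (E,hash)→7200, (C,hash)→12400, (E,merge)→42600, (C,merge)→108500, (E,nl)→302800, (C,nl)→1501700; best=7200 via (E,hash)
  {ABDE}: card=30000; try (E,hash)→6750, (E,merge)→12150, (D,hash)→17250, (A,hash)→37300, (E,nl)→64750, (D,nl_idx)→101850 …(+4); best=6750 via (E,hash)
  {ABCD}: card=12000; try (C,hash)→8550, (C,merge)→13150, (D,hash)→14350, (A,hash)→21100, (D,nl_idx)→44950, (D,merge)→47950 …(+4); best=8550 via (C,hash)
  {BCDE}: card=600000; try (E,hash)→19300, (C,hash)→37300, (D,hash)→162600, (E,merge)→186700, (C,merge)→485900, (E,nl)→1205900 …(+4); best=19300 via (E,hash)
  {ABCE}: card=150000; try (E,hash)→10350, (C,hash)→15050, (E,merge)→45750, (C,merge)→111150, (A,hash)→160400, (E,nl)→305950 …(+3); best=10350 via (E,hash)
  {ABCDE}: card=600000; try (E,hash)→21950, (C,hash)→39950, (D,hash)→165750, (E,merge)→189350, (C,merge)→488550, (A,hash)→622500 …(+7); best=21950 via (E,hash)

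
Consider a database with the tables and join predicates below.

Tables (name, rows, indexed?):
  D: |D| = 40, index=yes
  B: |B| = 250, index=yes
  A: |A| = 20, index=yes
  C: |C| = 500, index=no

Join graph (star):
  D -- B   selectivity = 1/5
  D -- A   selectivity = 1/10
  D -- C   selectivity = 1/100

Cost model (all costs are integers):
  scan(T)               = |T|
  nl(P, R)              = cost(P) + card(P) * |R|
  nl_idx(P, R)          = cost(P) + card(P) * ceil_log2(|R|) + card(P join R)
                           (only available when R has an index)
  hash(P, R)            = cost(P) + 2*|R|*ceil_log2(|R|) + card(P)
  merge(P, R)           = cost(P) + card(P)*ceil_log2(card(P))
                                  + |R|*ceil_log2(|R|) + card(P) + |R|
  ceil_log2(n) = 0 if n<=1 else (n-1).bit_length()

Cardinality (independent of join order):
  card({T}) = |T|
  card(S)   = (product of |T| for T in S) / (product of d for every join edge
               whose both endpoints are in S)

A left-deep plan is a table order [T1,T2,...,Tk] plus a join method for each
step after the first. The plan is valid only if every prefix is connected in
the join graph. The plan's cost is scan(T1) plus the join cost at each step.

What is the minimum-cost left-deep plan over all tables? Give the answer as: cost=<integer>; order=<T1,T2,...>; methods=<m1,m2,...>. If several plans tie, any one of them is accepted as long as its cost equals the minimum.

cost=6280; order=C,D,A,B; methods=hash,hash,hash

Selinger DP (subsets sized 1..n):
  {D}: scan cost=40, card=40
  {B}: scan cost=250, card=250
  {A}: scan cost=20, card=20
  {C}: scan cost=500, card=500
  {BD}: card=2000; try (D,hash)→980, (B,nl_idx)→2360, (B,merge)→2570, (D,merge)→2780, (D,nl_idx)→3750, (B,hash)→4080 …(+2); best=980 via (D,hash)
  {AD}: card=80; try (D,nl_idx)→220, (A,hash)→280, (A,nl_idx)→320, (D,merge)→420, (A,merge)→440, (D,hash)→520 …(+2); best=220 via (D,nl_idx)
  {CD}: card=200; try (D,hash)→1480, (D,nl_idx)→3700, (C,merge)→5320, (D,merge)→5780, (C,hash)→9080, (C,nl)→20040 …(+1); best=1480 via (D,hash)
  {ABD}: card=4000; try (B,merge)→3110, (A,hash)→3180, (B,hash)→4300, (B,nl_idx)→4860, (A,nl_idx)→14980, (B,nl)→20220 …(+2); best=3110 via (B,merge)
  {BCD}: card=10000; try (B,merge)→5530, (B,hash)→5680, (C,hash)→11980, (B,nl_idx)→13080, (C,merge)→29980, (B,nl)→51480 …(+1); best=5530 via (B,merge)
  {ACD}: card=400; try (A,hash)→1880, (A,nl_idx)→2880, (A,merge)→3400, (A,nl)→5480, (C,merge)→5860, (C,hash)→9300 …(+1); best=1880 via (A,hash)
  {ABCD}: card=20000; try (B,hash)→6280, (B,merge)→8130, (A,hash)→15730, (C,hash)→16110, (B,nl_idx)→25080, (C,merge)→60110 …(+5); best=6280 via (B,hash)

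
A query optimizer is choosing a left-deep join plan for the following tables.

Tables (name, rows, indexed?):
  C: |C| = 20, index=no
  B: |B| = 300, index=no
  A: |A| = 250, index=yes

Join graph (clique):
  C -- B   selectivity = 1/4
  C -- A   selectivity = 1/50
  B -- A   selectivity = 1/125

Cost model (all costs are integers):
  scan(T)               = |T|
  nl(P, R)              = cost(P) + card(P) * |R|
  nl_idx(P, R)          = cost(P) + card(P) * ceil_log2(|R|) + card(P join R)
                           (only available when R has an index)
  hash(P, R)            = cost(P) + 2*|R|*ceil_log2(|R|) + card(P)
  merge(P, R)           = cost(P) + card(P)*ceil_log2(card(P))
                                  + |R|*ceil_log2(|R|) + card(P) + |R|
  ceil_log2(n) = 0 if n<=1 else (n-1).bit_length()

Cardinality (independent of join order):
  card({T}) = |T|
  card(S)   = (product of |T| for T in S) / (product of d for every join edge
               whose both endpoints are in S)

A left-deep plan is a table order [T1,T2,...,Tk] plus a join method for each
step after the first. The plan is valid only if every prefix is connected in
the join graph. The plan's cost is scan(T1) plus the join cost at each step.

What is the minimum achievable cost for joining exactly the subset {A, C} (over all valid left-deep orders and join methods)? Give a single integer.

Selinger DP over subsets of {A,C}:
  {C}: scan cost=20, card=20
  {A}: scan cost=250, card=250
  {AC}: card=100; try (A,nl_idx)→280, (C,hash)→700, (A,merge)→2390, (C,merge)→2620, (A,hash)→4040, (A,nl)→5020 …(+1); best=280 via (A,nl_idx)

280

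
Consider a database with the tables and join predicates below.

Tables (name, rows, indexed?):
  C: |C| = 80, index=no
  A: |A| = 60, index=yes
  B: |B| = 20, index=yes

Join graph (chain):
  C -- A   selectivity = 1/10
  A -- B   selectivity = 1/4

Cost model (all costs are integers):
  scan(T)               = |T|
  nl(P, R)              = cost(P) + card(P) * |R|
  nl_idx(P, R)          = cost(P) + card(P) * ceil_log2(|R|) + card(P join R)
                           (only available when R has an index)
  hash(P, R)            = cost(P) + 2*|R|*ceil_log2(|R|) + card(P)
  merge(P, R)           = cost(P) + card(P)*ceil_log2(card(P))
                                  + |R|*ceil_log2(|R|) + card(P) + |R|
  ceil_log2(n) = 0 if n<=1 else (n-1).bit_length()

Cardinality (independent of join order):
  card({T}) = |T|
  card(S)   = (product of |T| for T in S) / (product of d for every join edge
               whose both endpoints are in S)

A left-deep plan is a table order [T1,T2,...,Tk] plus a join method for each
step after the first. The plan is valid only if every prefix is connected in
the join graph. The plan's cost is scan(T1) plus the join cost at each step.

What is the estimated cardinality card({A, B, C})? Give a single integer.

Tables in S: A(60), B(20), C(80)
Edges inside S: C-A(d=10), A-B(d=4)
numerator = 60 * 20 * 80 = 96000
denominator = 10 * 4 = 40
card(S) = 96000 / 40 = 2400

2400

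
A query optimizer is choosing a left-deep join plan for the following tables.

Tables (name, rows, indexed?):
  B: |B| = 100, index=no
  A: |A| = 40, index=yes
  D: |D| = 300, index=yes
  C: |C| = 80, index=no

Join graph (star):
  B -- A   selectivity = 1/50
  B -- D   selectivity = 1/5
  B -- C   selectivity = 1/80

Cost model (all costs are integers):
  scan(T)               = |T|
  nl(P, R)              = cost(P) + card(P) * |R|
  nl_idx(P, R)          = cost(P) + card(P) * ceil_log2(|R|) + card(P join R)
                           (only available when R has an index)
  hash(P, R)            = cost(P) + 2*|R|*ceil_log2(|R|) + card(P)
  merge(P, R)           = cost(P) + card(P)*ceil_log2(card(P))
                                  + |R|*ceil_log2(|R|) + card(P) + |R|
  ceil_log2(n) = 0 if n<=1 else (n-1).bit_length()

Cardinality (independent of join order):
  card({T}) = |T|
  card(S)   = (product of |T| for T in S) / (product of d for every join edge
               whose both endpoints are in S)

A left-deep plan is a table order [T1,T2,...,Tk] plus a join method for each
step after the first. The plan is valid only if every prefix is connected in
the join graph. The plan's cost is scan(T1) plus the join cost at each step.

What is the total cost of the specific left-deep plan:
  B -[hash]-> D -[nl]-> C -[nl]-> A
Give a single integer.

step 1: scan B: cost=100, card=100
step 2: join D via hash
    card(P join D) = 100*300/(5) = 6000
    cost = 100 + 2*300*9 + 100 = 5600
step 3: join C via nl
    card(P join C) = 6000*80/(80) = 6000
    cost = 5600 + 6000*80 = 485600
step 4: join A via nl
    card(P join A) = 6000*40/(50) = 4800
    cost = 485600 + 6000*40 = 725600

725600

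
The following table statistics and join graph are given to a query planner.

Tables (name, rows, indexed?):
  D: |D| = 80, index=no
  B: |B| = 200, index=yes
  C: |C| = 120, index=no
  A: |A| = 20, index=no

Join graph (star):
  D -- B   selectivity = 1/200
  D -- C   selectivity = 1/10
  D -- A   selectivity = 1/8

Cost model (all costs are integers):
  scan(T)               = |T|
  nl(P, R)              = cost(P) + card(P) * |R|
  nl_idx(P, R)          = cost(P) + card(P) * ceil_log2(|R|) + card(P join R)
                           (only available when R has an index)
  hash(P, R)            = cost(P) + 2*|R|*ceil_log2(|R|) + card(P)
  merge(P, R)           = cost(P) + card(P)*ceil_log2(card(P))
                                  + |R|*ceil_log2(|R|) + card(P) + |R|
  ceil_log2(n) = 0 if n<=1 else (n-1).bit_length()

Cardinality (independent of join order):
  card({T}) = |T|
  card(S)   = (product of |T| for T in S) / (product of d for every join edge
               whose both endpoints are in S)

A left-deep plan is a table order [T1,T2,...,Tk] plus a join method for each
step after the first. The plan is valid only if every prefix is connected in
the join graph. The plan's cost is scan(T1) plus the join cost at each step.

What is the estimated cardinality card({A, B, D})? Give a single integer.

200

Tables in S: A(20), B(200), D(80)
Edges inside S: D-B(d=200), D-A(d=8)
numerator = 20 * 200 * 80 = 320000
denominator = 200 * 8 = 1600
card(S) = 320000 / 1600 = 200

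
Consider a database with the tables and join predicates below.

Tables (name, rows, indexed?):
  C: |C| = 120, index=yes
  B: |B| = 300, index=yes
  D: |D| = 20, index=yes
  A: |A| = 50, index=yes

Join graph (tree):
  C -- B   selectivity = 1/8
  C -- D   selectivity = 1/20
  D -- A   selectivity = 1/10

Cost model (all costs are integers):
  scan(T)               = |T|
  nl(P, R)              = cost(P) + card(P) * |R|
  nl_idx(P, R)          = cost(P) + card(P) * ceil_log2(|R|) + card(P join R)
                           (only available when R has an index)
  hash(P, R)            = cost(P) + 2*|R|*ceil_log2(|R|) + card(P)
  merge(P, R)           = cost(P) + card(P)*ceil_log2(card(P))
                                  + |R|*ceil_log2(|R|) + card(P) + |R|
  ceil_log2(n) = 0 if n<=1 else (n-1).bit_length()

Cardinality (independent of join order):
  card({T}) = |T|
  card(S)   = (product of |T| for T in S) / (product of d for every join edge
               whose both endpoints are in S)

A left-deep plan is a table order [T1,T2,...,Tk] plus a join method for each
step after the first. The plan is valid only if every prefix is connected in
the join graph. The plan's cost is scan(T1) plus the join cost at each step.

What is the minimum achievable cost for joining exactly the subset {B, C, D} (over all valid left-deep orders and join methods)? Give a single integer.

4240

Selinger DP over subsets of {B,C,D}:
  {C}: scan cost=120, card=120
  {B}: scan cost=300, card=300
  {D}: scan cost=20, card=20
  {BC}: card=4500; try (C,hash)→2280, (B,merge)→4080, (C,merge)→4260, (B,hash)→5640, (B,nl_idx)→5700, (C,nl_idx)→6900 …(+2); best=2280 via (C,hash)
  {CD}: card=120; try (C,nl_idx)→280, (D,hash)→440, (D,nl_idx)→840, (C,merge)→1100, (D,merge)→1200, (C,hash)→1720 …(+2); best=280 via (C,nl_idx)
  {BCD}: card=4500; try (B,merge)→4240, (B,hash)→5800, (B,nl_idx)→5860, (D,hash)→6980, (D,nl_idx)→29280, (B,nl)→36280 …(+2); best=4240 via (B,merge)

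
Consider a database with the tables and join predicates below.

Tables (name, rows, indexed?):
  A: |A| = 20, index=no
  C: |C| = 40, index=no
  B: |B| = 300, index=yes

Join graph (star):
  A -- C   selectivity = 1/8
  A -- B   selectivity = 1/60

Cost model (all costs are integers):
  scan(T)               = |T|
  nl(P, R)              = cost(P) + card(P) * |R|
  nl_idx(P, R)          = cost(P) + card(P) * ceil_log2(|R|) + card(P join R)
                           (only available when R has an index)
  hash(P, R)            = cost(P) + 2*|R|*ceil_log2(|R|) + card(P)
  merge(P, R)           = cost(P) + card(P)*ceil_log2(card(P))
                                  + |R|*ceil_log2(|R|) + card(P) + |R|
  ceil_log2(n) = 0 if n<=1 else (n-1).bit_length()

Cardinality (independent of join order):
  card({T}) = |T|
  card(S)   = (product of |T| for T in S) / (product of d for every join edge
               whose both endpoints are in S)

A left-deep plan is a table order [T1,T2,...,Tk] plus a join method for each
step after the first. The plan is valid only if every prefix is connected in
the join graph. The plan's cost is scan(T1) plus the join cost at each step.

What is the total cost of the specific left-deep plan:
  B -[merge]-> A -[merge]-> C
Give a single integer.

4500

step 1: scan B: cost=300, card=300
step 2: join A via merge
    card(P join A) = 300*20/(60) = 100
    cost = 300 + 300*9 + 20*5 + 300 + 20 = 3420
step 3: join C via merge
    card(P join C) = 100*40/(8) = 500
    cost = 3420 + 100*7 + 40*6 + 100 + 40 = 4500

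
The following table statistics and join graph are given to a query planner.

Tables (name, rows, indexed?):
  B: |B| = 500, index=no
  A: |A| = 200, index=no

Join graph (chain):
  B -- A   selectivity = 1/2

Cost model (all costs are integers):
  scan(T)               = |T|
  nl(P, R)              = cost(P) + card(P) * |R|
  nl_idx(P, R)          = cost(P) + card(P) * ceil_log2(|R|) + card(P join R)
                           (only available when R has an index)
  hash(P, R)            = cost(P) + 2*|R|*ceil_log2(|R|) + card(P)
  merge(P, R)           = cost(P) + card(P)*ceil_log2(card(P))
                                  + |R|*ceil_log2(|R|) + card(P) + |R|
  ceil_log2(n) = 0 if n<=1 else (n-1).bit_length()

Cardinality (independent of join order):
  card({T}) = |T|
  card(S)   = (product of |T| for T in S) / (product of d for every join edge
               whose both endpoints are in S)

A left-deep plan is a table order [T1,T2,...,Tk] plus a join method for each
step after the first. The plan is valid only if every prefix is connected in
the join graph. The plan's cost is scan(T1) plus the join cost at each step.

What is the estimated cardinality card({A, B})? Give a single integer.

Tables in S: A(200), B(500)
Edges inside S: B-A(d=2)
numerator = 200 * 500 = 100000
denominator = 2 = 2
card(S) = 100000 / 2 = 50000

50000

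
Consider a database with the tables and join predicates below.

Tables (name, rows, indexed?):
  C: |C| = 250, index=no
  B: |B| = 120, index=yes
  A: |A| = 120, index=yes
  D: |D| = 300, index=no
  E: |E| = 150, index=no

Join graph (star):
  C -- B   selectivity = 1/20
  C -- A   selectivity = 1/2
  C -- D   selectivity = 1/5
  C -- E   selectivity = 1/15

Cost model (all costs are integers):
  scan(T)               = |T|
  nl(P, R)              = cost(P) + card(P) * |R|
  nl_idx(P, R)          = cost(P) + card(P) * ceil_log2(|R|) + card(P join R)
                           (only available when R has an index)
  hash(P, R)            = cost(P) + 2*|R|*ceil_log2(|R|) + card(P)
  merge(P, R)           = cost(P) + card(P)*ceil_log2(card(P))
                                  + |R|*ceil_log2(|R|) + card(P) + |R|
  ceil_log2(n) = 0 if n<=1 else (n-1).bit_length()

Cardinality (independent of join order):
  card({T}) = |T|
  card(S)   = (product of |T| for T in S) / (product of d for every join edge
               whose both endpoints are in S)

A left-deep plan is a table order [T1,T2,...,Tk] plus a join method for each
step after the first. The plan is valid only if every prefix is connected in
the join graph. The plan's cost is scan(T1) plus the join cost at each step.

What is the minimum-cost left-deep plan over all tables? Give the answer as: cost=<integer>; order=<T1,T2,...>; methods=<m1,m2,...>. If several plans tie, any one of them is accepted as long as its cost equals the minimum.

cost=928160; order=C,B,E,A,D; methods=hash,hash,hash,hash

Selinger DP (subsets sized 1..n):
  {C}: scan cost=250, card=250
  {B}: scan cost=120, card=120
  {A}: scan cost=120, card=120
  {D}: scan cost=300, card=300
  {E}: scan cost=150, card=150
  {BC}: card=1500; try (B,hash)→2180, (C,merge)→3330, (B,merge)→3460, (B,nl_idx)→3500, (C,hash)→4240, (C,nl)→30120 …(+1); best=2180 via (B,hash)
  {AC}: card=15000; try (A,hash)→2180, (C,merge)→3330, (A,merge)→3460, (C,hash)→4240, (A,nl_idx)→17000, (C,nl)→30120 …(+1); best=2180 via (A,hash)
  {CD}: card=15000; try (C,hash)→4600, (D,merge)→5500, (C,merge)→5550, (D,hash)→5900, (D,nl)→75250, (C,nl)→75300; best=4600 via (C,hash)
  {CE}: card=2500; try (E,hash)→2900, (C,merge)→3750, (E,merge)→3850, (C,hash)→4300, (C,nl)→37650, (E,nl)→37750; best=2900 via (E,hash)
  {ABC}: card=90000; try (A,hash)→5360, (B,hash)→18860, (A,merge)→21140, (A,nl_idx)→102680, (A,nl)→182180, (B,nl_idx)→197180 …(+2); best=5360 via (A,hash)
  {BCD}: card=90000; try (D,hash)→9080, (B,hash)→21280, (D,merge)→23180, (B,nl_idx)→199600, (B,merge)→230560, (D,nl)→452180 …(+1); best=9080 via (D,hash)
  {BCE}: card=15000; try (E,hash)→6080, (B,hash)→7080, (E,merge)→21530, (B,nl_idx)→35400, (B,merge)→36360, (E,nl)→227180 …(+1); best=6080 via (E,hash)
  {ACD}: card=900000; try (A,hash)→21280, (D,hash)→22580, (D,merge)→230180, (A,merge)→230560, (A,nl_idx)→1009600, (A,nl)→1804600 …(+1); best=21280 via (A,hash)
  {ACE}: card=150000; try (A,hash)→7080, (E,hash)→19580, (A,merge)→36360, (A,nl_idx)→170400, (E,merge)→228530, (A,nl)→302900 …(+1); best=7080 via (A,hash)
  {CDE}: card=150000; try (D,hash)→10800, (E,hash)→22000, (D,merge)→38400, (E,merge)→230950, (D,nl)→752900, (E,nl)→2254600; best=10800 via (D,hash)
  {ABCD}: card=5400000; try (D,hash)→100760, (A,hash)→100760, (B,hash)→922960, (D,merge)→1628360, (A,merge)→1630040, (A,nl_idx)→6039080 …(+5); best=100760 via (D,hash)
  {ABCE}: card=900000; try (A,hash)→22760, (E,hash)→97760, (B,hash)→158760, (A,merge)→232040, (A,nl_idx)→1011080, (E,merge)→1626710 …(+5); best=22760 via (A,hash)
  {BCDE}: card=900000; try (D,hash)→26480, (E,hash)→101480, (B,hash)→162480, (D,merge)→234080, (E,merge)→1630430, (B,nl_idx)→1960800 …(+4); best=26480 via (D,hash)
  {ACDE}: card=9000000; try (D,hash)→162480, (A,hash)→162480, (E,hash)→923680, (D,merge)→2860080, (A,merge)→2861760, (A,nl_idx)→10060800 …(+4); best=162480 via (D,hash)
  {ABCDE}: card=54000000; try (D,hash)→928160, (A,hash)→928160, (E,hash)→5503160, (B,hash)→9164160, (D,merge)→18925760, (A,merge)→18927440 …(+8); best=928160 via (D,hash)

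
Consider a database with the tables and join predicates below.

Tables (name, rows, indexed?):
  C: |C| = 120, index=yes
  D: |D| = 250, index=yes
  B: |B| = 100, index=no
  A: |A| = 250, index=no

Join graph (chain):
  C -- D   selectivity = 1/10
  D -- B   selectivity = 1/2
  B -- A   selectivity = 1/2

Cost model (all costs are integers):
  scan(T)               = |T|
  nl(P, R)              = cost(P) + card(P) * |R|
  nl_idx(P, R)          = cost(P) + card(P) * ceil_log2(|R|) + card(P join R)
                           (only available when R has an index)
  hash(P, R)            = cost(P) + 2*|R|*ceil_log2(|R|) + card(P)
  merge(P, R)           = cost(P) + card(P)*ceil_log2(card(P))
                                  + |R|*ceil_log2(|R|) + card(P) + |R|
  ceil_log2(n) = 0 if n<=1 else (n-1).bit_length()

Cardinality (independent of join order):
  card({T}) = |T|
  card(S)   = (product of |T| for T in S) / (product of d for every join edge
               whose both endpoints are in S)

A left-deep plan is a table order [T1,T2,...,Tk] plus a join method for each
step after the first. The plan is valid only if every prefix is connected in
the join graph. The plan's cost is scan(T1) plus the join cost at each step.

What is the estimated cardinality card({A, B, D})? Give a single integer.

Tables in S: A(250), B(100), D(250)
Edges inside S: D-B(d=2), B-A(d=2)
numerator = 250 * 100 * 250 = 6250000
denominator = 2 * 2 = 4
card(S) = 6250000 / 4 = 1562500

1562500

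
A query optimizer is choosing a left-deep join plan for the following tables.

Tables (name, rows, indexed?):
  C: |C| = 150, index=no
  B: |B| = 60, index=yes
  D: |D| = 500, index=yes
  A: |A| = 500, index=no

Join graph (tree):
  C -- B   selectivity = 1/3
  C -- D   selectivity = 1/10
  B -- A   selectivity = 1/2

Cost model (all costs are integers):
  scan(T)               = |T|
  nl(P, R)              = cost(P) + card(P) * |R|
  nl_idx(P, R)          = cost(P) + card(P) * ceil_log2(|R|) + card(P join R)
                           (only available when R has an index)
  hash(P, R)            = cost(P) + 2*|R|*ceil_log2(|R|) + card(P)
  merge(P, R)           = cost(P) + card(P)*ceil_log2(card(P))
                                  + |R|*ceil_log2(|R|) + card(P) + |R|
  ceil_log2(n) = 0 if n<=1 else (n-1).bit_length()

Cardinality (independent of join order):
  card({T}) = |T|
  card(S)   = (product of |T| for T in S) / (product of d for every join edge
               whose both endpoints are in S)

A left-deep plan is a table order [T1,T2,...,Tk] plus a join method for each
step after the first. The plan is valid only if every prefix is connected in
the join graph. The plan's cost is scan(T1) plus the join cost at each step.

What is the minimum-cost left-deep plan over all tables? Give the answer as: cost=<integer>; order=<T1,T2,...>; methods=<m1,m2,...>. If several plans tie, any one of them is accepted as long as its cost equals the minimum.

Selinger DP (subsets sized 1..n):
  {C}: scan cost=150, card=150
  {B}: scan cost=60, card=60
  {D}: scan cost=500, card=500
  {A}: scan cost=500, card=500
  {BC}: card=3000; try (B,hash)→1020, (C,merge)→1830, (B,merge)→1920, (C,hash)→2520, (B,nl_idx)→4050, (C,nl)→9060 …(+1); best=1020 via (B,hash)
  {CD}: card=7500; try (C,hash)→3400, (D,merge)→6500, (C,merge)→6850, (D,nl_idx)→9000, (D,hash)→9300, (D,nl)→75150 …(+1); best=3400 via (C,hash)
  {AB}: card=15000; try (B,hash)→1720, (A,merge)→5480, (B,merge)→5920, (A,hash)→9120, (B,nl_idx)→18500, (A,nl)→30060 …(+1); best=1720 via (B,hash)
  {BCD}: card=150000; try (B,hash)→11620, (D,hash)→13020, (D,merge)→45020, (B,merge)→108820, (D,nl_idx)→178020, (B,nl_idx)→198400 …(+2); best=11620 via (B,hash)
  {ABC}: card=750000; try (A,hash)→13020, (C,hash)→19120, (A,merge)→45020, (C,merge)→228070, (A,nl)→1501020, (C,nl)→2251720; best=13020 via (A,hash)
  {ABCD}: card=37500000; try (A,hash)→170620, (D,hash)→772020, (A,merge)→2866620, (D,merge)→15768020, (D,nl_idx)→44263020, (A,nl)→75011620 …(+1); best=170620 via (A,hash)

cost=170620; order=D,C,B,A; methods=hash,hash,hash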